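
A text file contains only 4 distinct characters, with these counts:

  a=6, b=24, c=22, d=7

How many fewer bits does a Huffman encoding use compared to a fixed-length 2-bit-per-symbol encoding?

Fixed-length: 2 bits × 59 symbols = 118 bits.
Huffman merges:
a(6) + d(7) → 13
13 + c(22) → 35
b(24) + 35 → 59
Huffman total = 13 + 35 + 59 = 107 bits.
Saving = 118 − 107 = 11 bits.

11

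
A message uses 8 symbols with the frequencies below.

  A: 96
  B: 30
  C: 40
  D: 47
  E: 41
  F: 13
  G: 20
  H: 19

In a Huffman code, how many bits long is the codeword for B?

Repeatedly merge the two smallest:
F(13) + H(19) → 32
G(20) + B(30) → 50
32 + C(40) → 72
E(41) + D(47) → 88
50 + 72 → 122
88 + A(96) → 184
122 + 184 → 306
The subtree containing B is merged 3 times, so code length = 3.

3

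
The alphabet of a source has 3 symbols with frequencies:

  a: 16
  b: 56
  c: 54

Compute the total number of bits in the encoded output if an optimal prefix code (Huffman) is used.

Build the Huffman tree bottom-up:
combine a(16), c(54) → 70
combine b(56), 70 → 126
Each symbol's bit-cost is frequency × depth; summing gives 196 bits (equivalently 70 + 126).

196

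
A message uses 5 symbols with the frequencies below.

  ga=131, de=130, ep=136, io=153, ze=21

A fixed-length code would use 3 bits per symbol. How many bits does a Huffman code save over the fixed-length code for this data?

420

Fixed-length: 3 bits × 571 symbols = 1713 bits.
Huffman merges:
ze(21) + de(130) → 151
ga(131) + ep(136) → 267
151 + io(153) → 304
267 + 304 → 571
Huffman total = 151 + 267 + 304 + 571 = 1293 bits.
Saving = 1713 − 1293 = 420 bits.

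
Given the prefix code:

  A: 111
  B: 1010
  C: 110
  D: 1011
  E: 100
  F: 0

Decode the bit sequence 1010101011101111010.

Read left to right; each codeword is recognised as soon as it completes (prefix code):
  1010→B | 1010→B | 111→A | 0→F | 111→A | 1010→B
Decoded message: BBAFAB

BBAFAB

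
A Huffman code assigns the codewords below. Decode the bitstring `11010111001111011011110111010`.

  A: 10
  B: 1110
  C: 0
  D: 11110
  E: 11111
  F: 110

Read left to right; each codeword is recognised as soon as it completes (prefix code):
  110→F | 10→A | 1110→B | 0→C | 11110→D | 110→F | 11110→D | 1110→B | 10→A
Decoded message: FABCDFDBA

FABCDFDBA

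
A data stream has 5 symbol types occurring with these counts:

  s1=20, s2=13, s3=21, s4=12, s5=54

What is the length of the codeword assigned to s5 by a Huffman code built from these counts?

1

Huffman merges, smallest pair first:
s4(12) + s2(13) → 25
s1(20) + s3(21) → 41
25 + 41 → 66
s5(54) + 66 → 120
s5 sits one level below the root: a 1-bit codeword.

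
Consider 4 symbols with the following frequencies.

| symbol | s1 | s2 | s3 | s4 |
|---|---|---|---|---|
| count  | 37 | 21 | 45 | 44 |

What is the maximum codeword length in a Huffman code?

Merge the two lowest-weight nodes at each step:
merge s2(21) and s1(37): 58
merge s4(44) and s3(45): 89
merge 58 and 89: 147
The first pair merged (s2, s1) ends up deepest, at depth 2.

2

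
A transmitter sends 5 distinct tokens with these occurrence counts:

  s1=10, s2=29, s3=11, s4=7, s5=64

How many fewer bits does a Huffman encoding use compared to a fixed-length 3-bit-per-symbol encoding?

140

Fixed-length: 3 bits × 121 symbols = 363 bits.
Huffman merges:
s4(7) + s1(10) → 17
s3(11) + 17 → 28
28 + s2(29) → 57
57 + s5(64) → 121
Huffman total = 17 + 28 + 57 + 121 = 223 bits.
Saving = 363 − 223 = 140 bits.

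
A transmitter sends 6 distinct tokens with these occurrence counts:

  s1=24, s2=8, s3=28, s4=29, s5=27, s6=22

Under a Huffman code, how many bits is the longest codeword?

3

Merge the two lowest-weight nodes at each step:
combine s2(8), s6(22) → 30
combine s1(24), s5(27) → 51
combine s3(28), s4(29) → 57
combine 30, 51 → 81
combine 57, 81 → 138
The rarest symbols sit at the bottom; the longest codeword is 3 bits.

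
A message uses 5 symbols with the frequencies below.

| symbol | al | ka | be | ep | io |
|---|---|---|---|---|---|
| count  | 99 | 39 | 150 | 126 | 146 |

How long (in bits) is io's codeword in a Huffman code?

Build the tree from the bottom:
merge ka(39) and al(99): 138
merge ep(126) and 138: 264
merge io(146) and be(150): 296
merge 264 and 296: 560
The subtree containing io is merged 2 times, so code length = 2.

2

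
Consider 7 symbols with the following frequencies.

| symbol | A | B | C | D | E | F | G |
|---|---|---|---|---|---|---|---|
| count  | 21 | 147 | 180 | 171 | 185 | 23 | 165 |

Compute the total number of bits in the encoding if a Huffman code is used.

2355

Greedily combine the two least-frequent nodes:
merge A(21) and F(23): 44
merge 44 and B(147): 191
merge G(165) and D(171): 336
merge C(180) and E(185): 365
merge 191 and 336: 527
merge 365 and 527: 892
Total encoded bits = sum of merged weights = 44 + 191 + 336 + 365 + 527 + 892 = 2355.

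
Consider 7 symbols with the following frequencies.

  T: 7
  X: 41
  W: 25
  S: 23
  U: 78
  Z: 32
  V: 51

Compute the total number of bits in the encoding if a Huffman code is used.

672

Greedily combine the two least-frequent nodes:
T(7) + S(23) → 30
W(25) + 30 → 55
Z(32) + X(41) → 73
V(51) + 55 → 106
73 + U(78) → 151
106 + 151 → 257
Total encoded bits = sum of merged weights = 30 + 55 + 73 + 106 + 151 + 257 = 672.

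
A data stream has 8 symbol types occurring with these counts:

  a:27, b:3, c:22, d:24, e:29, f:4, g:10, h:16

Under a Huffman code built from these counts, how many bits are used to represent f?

5

Repeatedly merge the two smallest:
b(3) + f(4) → 7
7 + g(10) → 17
h(16) + 17 → 33
c(22) + d(24) → 46
a(27) + e(29) → 56
33 + 46 → 79
56 + 79 → 135
f sits 5 levels below the root, so its codeword is 5 bits.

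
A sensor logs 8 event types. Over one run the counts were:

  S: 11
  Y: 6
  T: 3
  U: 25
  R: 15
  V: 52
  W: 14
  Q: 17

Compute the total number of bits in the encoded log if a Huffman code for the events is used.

Merge the two smallest weights repeatedly:
T(3) + Y(6) → 9
9 + S(11) → 20
W(14) + R(15) → 29
Q(17) + 20 → 37
U(25) + 29 → 54
37 + V(52) → 89
54 + 89 → 143
Total encoded bits = sum of merged weights = 9 + 20 + 29 + 37 + 54 + 89 + 143 = 381.

381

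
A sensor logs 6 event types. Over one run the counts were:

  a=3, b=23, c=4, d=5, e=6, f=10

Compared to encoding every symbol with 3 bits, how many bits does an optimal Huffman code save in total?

39

Fixed-length: 3 bits × 51 symbols = 153 bits.
Huffman merges:
a(3) + c(4) → 7
d(5) + e(6) → 11
7 + f(10) → 17
11 + 17 → 28
b(23) + 28 → 51
Huffman total = 7 + 11 + 17 + 28 + 51 = 114 bits.
Saving = 153 − 114 = 39 bits.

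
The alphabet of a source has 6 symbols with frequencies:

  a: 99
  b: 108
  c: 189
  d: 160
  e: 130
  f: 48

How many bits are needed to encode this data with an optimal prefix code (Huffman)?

Merge the two smallest weights repeatedly:
combine f(48), a(99) → 147
combine b(108), e(130) → 238
combine 147, d(160) → 307
combine c(189), 238 → 427
combine 307, 427 → 734
The encoded length is the sum of every internal node's weight: 147 + 238 + 307 + 427 + 734 = 1853 bits.

1853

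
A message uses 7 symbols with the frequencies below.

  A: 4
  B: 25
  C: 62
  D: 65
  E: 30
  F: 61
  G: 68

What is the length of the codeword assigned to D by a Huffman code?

Huffman merges, smallest pair first:
merge A(4) and B(25): 29
merge 29 and E(30): 59
merge 59 and F(61): 120
merge C(62) and D(65): 127
merge G(68) and 120: 188
merge 127 and 188: 315
The subtree containing D is merged 2 times, so code length = 2.

2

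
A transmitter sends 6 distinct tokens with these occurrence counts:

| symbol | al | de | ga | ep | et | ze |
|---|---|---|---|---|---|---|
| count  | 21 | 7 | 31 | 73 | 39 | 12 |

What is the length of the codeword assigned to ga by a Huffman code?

3

Huffman merges, smallest pair first:
merge de(7) and ze(12): 19
merge 19 and al(21): 40
merge ga(31) and et(39): 70
merge 40 and 70: 110
merge ep(73) and 110: 183
The subtree containing ga is merged 3 times, so code length = 3.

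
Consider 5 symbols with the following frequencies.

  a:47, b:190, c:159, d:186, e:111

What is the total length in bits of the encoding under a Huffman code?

1544

Greedily combine the two least-frequent nodes:
merge a(47) and e(111): 158
merge 158 and c(159): 317
merge d(186) and b(190): 376
merge 317 and 376: 693
Each symbol's bit-cost is frequency × depth; summing gives 1544 bits (equivalently 158 + 317 + 376 + 693).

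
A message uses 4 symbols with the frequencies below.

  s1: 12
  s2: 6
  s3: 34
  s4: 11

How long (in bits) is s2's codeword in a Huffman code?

3

Build the tree from the bottom:
s2(6) + s4(11) → 17
s1(12) + 17 → 29
29 + s3(34) → 63
s2 sits 3 levels below the root, so its codeword is 3 bits.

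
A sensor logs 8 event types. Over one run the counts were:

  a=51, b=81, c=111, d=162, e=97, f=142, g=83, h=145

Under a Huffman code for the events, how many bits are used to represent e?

Build the tree from the bottom:
combine a(51), b(81) → 132
combine g(83), e(97) → 180
combine c(111), 132 → 243
combine f(142), h(145) → 287
combine d(162), 180 → 342
combine 243, 287 → 530
combine 342, 530 → 872
e sits 3 levels below the root, so its codeword is 3 bits.

3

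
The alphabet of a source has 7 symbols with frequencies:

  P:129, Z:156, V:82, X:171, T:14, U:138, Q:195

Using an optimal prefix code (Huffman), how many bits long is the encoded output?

2385

Build the Huffman tree bottom-up:
combine T(14), V(82) → 96
combine 96, P(129) → 225
combine U(138), Z(156) → 294
combine X(171), Q(195) → 366
combine 225, 294 → 519
combine 366, 519 → 885
The encoded length is the sum of every internal node's weight: 96 + 225 + 294 + 366 + 519 + 885 = 2385 bits.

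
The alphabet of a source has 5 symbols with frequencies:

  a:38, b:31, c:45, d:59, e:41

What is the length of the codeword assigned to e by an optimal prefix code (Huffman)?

2

Repeatedly merge the two smallest:
merge b(31) and a(38): 69
merge e(41) and c(45): 86
merge d(59) and 69: 128
merge 86 and 128: 214
e sits 2 levels below the root, so its codeword is 2 bits.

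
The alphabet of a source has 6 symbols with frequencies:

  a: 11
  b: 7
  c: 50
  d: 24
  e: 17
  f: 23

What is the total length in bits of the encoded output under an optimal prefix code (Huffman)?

Build the Huffman tree bottom-up:
merge b(7) and a(11): 18
merge e(17) and 18: 35
merge f(23) and d(24): 47
merge 35 and 47: 82
merge c(50) and 82: 132
The encoded length is the sum of every internal node's weight: 18 + 35 + 47 + 82 + 132 = 314 bits.

314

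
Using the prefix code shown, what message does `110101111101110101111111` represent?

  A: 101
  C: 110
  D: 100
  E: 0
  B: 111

Read left to right; each codeword is recognised as soon as it completes (prefix code):
  110→C | 101→A | 111→B | 101→A | 110→C | 101→A | 111→B | 111→B
Decoded message: CABACABB

CABACABB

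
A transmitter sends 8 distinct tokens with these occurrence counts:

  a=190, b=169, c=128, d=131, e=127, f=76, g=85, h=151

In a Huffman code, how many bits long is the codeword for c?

3

Huffman merges, smallest pair first:
merge f(76) and g(85): 161
merge e(127) and c(128): 255
merge d(131) and h(151): 282
merge 161 and b(169): 330
merge a(190) and 255: 445
merge 282 and 330: 612
merge 445 and 612: 1057
The subtree containing c is merged 3 times, so code length = 3.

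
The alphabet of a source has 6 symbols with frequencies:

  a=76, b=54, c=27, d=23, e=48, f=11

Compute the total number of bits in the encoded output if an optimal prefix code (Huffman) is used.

573

Greedily combine the two least-frequent nodes:
f(11) + d(23) → 34
c(27) + 34 → 61
e(48) + b(54) → 102
61 + a(76) → 137
102 + 137 → 239
Total encoded bits = sum of merged weights = 34 + 61 + 102 + 137 + 239 = 573.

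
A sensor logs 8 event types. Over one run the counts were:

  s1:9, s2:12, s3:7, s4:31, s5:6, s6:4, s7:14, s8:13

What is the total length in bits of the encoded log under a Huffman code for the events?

267

Merge the two smallest weights repeatedly:
combine s6(4), s5(6) → 10
combine s3(7), s1(9) → 16
combine 10, s2(12) → 22
combine s8(13), s7(14) → 27
combine 16, 22 → 38
combine 27, s4(31) → 58
combine 38, 58 → 96
Each symbol's bit-cost is frequency × depth; summing gives 267 bits (equivalently 10 + 16 + 22 + 27 + 38 + 58 + 96).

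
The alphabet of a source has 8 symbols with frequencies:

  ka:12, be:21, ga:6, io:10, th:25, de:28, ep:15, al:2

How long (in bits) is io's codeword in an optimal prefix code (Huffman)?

Huffman merges, smallest pair first:
merge al(2) and ga(6): 8
merge 8 and io(10): 18
merge ka(12) and ep(15): 27
merge 18 and be(21): 39
merge th(25) and 27: 52
merge de(28) and 39: 67
merge 52 and 67: 119
io sits 4 levels below the root, so its codeword is 4 bits.

4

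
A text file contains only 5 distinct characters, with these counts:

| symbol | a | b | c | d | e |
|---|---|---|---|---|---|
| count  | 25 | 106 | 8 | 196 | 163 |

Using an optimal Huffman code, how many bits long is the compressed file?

Greedily combine the two least-frequent nodes:
combine c(8), a(25) → 33
combine 33, b(106) → 139
combine 139, e(163) → 302
combine d(196), 302 → 498
Each symbol's bit-cost is frequency × depth; summing gives 972 bits (equivalently 33 + 139 + 302 + 498).

972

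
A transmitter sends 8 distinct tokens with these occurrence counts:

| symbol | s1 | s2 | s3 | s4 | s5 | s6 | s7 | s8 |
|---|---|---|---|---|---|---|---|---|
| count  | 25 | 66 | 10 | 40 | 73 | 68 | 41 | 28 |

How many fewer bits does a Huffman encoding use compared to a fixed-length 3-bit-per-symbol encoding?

Fixed-length: 3 bits × 351 symbols = 1053 bits.
Huffman merges:
s3(10) + s1(25) → 35
s8(28) + 35 → 63
s4(40) + s7(41) → 81
63 + s2(66) → 129
s6(68) + s5(73) → 141
81 + 129 → 210
141 + 210 → 351
Huffman total = 35 + 63 + 81 + 129 + 141 + 210 + 351 = 1010 bits.
Saving = 1053 − 1010 = 43 bits.

43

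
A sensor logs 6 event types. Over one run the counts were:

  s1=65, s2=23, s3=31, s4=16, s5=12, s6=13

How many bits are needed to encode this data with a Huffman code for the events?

375

Build the Huffman tree bottom-up:
s5(12) + s6(13) → 25
s4(16) + s2(23) → 39
25 + s3(31) → 56
39 + 56 → 95
s1(65) + 95 → 160
Each symbol's bit-cost is frequency × depth; summing gives 375 bits (equivalently 25 + 39 + 56 + 95 + 160).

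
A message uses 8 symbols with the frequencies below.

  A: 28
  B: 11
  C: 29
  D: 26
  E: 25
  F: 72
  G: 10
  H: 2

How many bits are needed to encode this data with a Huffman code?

543

Merge the two smallest weights repeatedly:
combine H(2), G(10) → 12
combine B(11), 12 → 23
combine 23, E(25) → 48
combine D(26), A(28) → 54
combine C(29), 48 → 77
combine 54, F(72) → 126
combine 77, 126 → 203
Each symbol's bit-cost is frequency × depth; summing gives 543 bits (equivalently 12 + 23 + 48 + 54 + 77 + 126 + 203).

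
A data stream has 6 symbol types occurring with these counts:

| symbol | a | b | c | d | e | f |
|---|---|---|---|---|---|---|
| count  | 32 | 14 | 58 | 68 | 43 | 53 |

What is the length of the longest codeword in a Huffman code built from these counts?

4

Merge the two lowest-weight nodes at each step:
merge b(14) and a(32): 46
merge e(43) and 46: 89
merge f(53) and c(58): 111
merge d(68) and 89: 157
merge 111 and 157: 268
The rarest symbols sit at the bottom; the longest codeword is 4 bits.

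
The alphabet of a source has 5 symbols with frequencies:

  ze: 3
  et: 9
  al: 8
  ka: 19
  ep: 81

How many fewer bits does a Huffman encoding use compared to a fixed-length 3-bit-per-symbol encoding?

170

Fixed-length: 3 bits × 120 symbols = 360 bits.
Huffman merges:
combine ze(3), al(8) → 11
combine et(9), 11 → 20
combine ka(19), 20 → 39
combine 39, ep(81) → 120
Huffman total = 11 + 20 + 39 + 120 = 190 bits.
Saving = 360 − 190 = 170 bits.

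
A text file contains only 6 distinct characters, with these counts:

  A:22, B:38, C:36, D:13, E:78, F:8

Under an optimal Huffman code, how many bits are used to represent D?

4

Huffman merges, smallest pair first:
F(8) + D(13) → 21
21 + A(22) → 43
C(36) + B(38) → 74
43 + 74 → 117
E(78) + 117 → 195
The subtree containing D is merged 4 times, so code length = 4.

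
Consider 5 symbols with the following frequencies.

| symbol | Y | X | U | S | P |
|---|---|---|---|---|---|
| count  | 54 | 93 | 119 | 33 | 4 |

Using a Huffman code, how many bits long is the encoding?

Merge the two smallest weights repeatedly:
merge P(4) and S(33): 37
merge 37 and Y(54): 91
merge 91 and X(93): 184
merge U(119) and 184: 303
Each symbol's bit-cost is frequency × depth; summing gives 615 bits (equivalently 37 + 91 + 184 + 303).

615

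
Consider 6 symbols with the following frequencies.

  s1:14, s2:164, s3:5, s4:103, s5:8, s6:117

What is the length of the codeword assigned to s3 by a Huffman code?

5

Build the tree from the bottom:
merge s3(5) and s5(8): 13
merge 13 and s1(14): 27
merge 27 and s4(103): 130
merge s6(117) and 130: 247
merge s2(164) and 247: 411
The subtree containing s3 is merged 5 times, so code length = 5.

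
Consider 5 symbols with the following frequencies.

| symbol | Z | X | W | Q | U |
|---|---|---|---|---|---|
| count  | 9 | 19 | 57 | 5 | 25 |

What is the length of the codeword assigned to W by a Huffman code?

1

Huffman merges, smallest pair first:
Q(5) + Z(9) → 14
14 + X(19) → 33
U(25) + 33 → 58
W(57) + 58 → 115
W is a child of the root — depth 1, so its codeword is a single bit.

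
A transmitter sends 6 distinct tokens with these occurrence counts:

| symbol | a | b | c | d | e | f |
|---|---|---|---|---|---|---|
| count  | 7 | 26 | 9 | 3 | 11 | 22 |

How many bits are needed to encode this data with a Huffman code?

Greedily combine the two least-frequent nodes:
merge d(3) and a(7): 10
merge c(9) and 10: 19
merge e(11) and 19: 30
merge f(22) and b(26): 48
merge 30 and 48: 78
The encoded length is the sum of every internal node's weight: 10 + 19 + 30 + 48 + 78 = 185 bits.

185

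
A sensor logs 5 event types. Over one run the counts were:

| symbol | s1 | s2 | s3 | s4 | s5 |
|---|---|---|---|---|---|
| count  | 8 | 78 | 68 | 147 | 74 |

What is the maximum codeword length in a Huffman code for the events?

3

Merge the two lowest-weight nodes at each step:
s1(8) + s3(68) → 76
s5(74) + 76 → 150
s2(78) + s4(147) → 225
150 + 225 → 375
The first pair merged (s1, s3) ends up deepest, at depth 3.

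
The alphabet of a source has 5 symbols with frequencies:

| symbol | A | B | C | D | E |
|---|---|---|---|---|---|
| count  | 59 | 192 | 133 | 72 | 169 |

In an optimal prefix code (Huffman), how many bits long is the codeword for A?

Repeatedly merge the two smallest:
merge A(59) and D(72): 131
merge 131 and C(133): 264
merge E(169) and B(192): 361
merge 264 and 361: 625
The subtree containing A is merged 3 times, so code length = 3.

3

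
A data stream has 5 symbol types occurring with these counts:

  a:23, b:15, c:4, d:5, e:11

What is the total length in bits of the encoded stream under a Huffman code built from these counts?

Greedily combine the two least-frequent nodes:
merge c(4) and d(5): 9
merge 9 and e(11): 20
merge b(15) and 20: 35
merge a(23) and 35: 58
Each symbol's bit-cost is frequency × depth; summing gives 122 bits (equivalently 9 + 20 + 35 + 58).

122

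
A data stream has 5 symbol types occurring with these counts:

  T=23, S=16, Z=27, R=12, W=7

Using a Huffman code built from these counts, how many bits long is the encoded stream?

189

Greedily combine the two least-frequent nodes:
W(7) + R(12) → 19
S(16) + 19 → 35
T(23) + Z(27) → 50
35 + 50 → 85
The encoded length is the sum of every internal node's weight: 19 + 35 + 50 + 85 = 189 bits.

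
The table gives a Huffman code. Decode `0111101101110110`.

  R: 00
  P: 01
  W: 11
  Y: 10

Read left to right; each codeword is recognised as soon as it completes (prefix code):
  01→P | 11→W | 10→Y | 11→W | 01→P | 11→W | 01→P | 10→Y
Decoded message: PWYWPWPY

PWYWPWPY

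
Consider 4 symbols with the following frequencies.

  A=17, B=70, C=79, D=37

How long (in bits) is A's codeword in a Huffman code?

Huffman merges, smallest pair first:
combine A(17), D(37) → 54
combine 54, B(70) → 124
combine C(79), 124 → 203
A's leaf is at depth 3, giving a 3-bit codeword.

3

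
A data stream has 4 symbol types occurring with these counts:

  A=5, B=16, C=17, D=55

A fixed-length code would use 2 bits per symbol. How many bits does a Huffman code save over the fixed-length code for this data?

Fixed-length: 2 bits × 93 symbols = 186 bits.
Huffman merges:
merge A(5) and B(16): 21
merge C(17) and 21: 38
merge 38 and D(55): 93
Huffman total = 21 + 38 + 93 = 152 bits.
Saving = 186 − 152 = 34 bits.

34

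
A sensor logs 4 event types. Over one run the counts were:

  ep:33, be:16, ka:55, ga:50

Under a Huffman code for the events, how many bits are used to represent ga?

Build the tree from the bottom:
combine be(16), ep(33) → 49
combine 49, ga(50) → 99
combine ka(55), 99 → 154
The subtree containing ga is merged 2 times, so code length = 2.

2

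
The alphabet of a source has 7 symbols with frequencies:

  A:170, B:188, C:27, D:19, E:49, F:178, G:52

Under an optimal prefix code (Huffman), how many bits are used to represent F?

Repeatedly merge the two smallest:
combine D(19), C(27) → 46
combine 46, E(49) → 95
combine G(52), 95 → 147
combine 147, A(170) → 317
combine F(178), B(188) → 366
combine 317, 366 → 683
The subtree containing F is merged 2 times, so code length = 2.

2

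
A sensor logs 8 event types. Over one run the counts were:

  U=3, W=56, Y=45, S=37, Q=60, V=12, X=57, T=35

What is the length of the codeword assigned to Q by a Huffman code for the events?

Repeatedly merge the two smallest:
U(3) + V(12) → 15
15 + T(35) → 50
S(37) + Y(45) → 82
50 + W(56) → 106
X(57) + Q(60) → 117
82 + 106 → 188
117 + 188 → 305
The subtree containing Q is merged 2 times, so code length = 2.

2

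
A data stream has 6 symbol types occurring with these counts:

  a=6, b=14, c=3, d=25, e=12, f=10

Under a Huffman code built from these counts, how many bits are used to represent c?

4

Huffman merges, smallest pair first:
c(3) + a(6) → 9
9 + f(10) → 19
e(12) + b(14) → 26
19 + d(25) → 44
26 + 44 → 70
c sits 4 levels below the root, so its codeword is 4 bits.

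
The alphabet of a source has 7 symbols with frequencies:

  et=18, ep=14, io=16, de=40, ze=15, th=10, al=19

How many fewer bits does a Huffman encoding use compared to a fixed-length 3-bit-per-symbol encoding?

Fixed-length: 3 bits × 132 symbols = 396 bits.
Huffman merges:
th(10) + ep(14) → 24
ze(15) + io(16) → 31
et(18) + al(19) → 37
24 + 31 → 55
37 + de(40) → 77
55 + 77 → 132
Huffman total = 24 + 31 + 37 + 55 + 77 + 132 = 356 bits.
Saving = 396 − 356 = 40 bits.

40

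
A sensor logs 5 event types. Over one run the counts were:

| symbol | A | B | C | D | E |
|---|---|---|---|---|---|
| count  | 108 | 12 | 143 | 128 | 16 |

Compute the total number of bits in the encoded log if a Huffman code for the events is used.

Merge the two smallest weights repeatedly:
combine B(12), E(16) → 28
combine 28, A(108) → 136
combine D(128), 136 → 264
combine C(143), 264 → 407
The encoded length is the sum of every internal node's weight: 28 + 136 + 264 + 407 = 835 bits.

835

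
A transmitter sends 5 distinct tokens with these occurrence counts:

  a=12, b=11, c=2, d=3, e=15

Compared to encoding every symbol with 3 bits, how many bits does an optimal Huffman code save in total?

Fixed-length: 3 bits × 43 symbols = 129 bits.
Huffman merges:
merge c(2) and d(3): 5
merge 5 and b(11): 16
merge a(12) and e(15): 27
merge 16 and 27: 43
Huffman total = 5 + 16 + 27 + 43 = 91 bits.
Saving = 129 − 91 = 38 bits.

38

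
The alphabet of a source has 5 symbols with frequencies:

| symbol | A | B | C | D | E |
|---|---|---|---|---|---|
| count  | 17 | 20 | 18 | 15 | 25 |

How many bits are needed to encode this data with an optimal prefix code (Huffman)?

Merge the two smallest weights repeatedly:
merge D(15) and A(17): 32
merge C(18) and B(20): 38
merge E(25) and 32: 57
merge 38 and 57: 95
Each symbol's bit-cost is frequency × depth; summing gives 222 bits (equivalently 32 + 38 + 57 + 95).

222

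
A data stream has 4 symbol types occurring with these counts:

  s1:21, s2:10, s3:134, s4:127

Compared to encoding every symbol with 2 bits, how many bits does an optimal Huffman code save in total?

Fixed-length: 2 bits × 292 symbols = 584 bits.
Huffman merges:
s2(10) + s1(21) → 31
31 + s4(127) → 158
s3(134) + 158 → 292
Huffman total = 31 + 158 + 292 = 481 bits.
Saving = 584 − 481 = 103 bits.

103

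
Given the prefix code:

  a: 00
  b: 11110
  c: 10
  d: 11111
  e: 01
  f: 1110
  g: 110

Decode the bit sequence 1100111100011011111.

Read left to right; each codeword is recognised as soon as it completes (prefix code):
  110→g | 01→e | 1110→f | 00→a | 110→g | 11111→d
Decoded message: gefagd

gefagd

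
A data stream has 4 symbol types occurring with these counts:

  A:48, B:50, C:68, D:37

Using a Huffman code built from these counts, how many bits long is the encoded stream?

406

Build the Huffman tree bottom-up:
D(37) + A(48) → 85
B(50) + C(68) → 118
85 + 118 → 203
Each symbol's bit-cost is frequency × depth; summing gives 406 bits (equivalently 85 + 118 + 203).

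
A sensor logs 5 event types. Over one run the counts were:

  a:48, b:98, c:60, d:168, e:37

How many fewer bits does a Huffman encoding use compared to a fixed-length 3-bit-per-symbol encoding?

Fixed-length: 3 bits × 411 symbols = 1233 bits.
Huffman merges:
merge e(37) and a(48): 85
merge c(60) and 85: 145
merge b(98) and 145: 243
merge d(168) and 243: 411
Huffman total = 85 + 145 + 243 + 411 = 884 bits.
Saving = 1233 − 884 = 349 bits.

349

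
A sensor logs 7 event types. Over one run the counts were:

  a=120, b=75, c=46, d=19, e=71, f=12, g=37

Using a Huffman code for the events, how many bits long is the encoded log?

973

Greedily combine the two least-frequent nodes:
f(12) + d(19) → 31
31 + g(37) → 68
c(46) + 68 → 114
e(71) + b(75) → 146
114 + a(120) → 234
146 + 234 → 380
The encoded length is the sum of every internal node's weight: 31 + 68 + 114 + 146 + 234 + 380 = 973 bits.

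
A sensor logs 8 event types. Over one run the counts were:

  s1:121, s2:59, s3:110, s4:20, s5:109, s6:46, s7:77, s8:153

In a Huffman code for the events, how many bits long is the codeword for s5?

3

Repeatedly merge the two smallest:
combine s4(20), s6(46) → 66
combine s2(59), 66 → 125
combine s7(77), s5(109) → 186
combine s3(110), s1(121) → 231
combine 125, s8(153) → 278
combine 186, 231 → 417
combine 278, 417 → 695
s5's leaf is at depth 3, giving a 3-bit codeword.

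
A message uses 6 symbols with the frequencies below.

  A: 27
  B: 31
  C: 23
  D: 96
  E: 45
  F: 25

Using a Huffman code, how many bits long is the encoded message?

Greedily combine the two least-frequent nodes:
C(23) + F(25) → 48
A(27) + B(31) → 58
E(45) + 48 → 93
58 + 93 → 151
D(96) + 151 → 247
Each symbol's bit-cost is frequency × depth; summing gives 597 bits (equivalently 48 + 58 + 93 + 151 + 247).

597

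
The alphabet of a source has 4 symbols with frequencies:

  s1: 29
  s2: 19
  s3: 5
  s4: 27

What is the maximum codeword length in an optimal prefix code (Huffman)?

Merge the two lowest-weight nodes at each step:
merge s3(5) and s2(19): 24
merge 24 and s4(27): 51
merge s1(29) and 51: 80
The rarest symbols sit at the bottom; the longest codeword is 3 bits.

3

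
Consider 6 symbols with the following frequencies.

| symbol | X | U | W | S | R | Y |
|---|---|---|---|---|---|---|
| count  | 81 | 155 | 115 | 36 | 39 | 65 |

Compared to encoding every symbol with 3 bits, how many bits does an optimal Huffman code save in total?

276

Fixed-length: 3 bits × 491 symbols = 1473 bits.
Huffman merges:
S(36) + R(39) → 75
Y(65) + 75 → 140
X(81) + W(115) → 196
140 + U(155) → 295
196 + 295 → 491
Huffman total = 75 + 140 + 196 + 295 + 491 = 1197 bits.
Saving = 1473 − 1197 = 276 bits.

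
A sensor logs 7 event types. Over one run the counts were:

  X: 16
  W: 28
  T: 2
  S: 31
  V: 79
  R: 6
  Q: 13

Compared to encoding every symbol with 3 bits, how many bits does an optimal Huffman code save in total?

Fixed-length: 3 bits × 175 symbols = 525 bits.
Huffman merges:
combine T(2), R(6) → 8
combine 8, Q(13) → 21
combine X(16), 21 → 37
combine W(28), S(31) → 59
combine 37, 59 → 96
combine V(79), 96 → 175
Huffman total = 8 + 21 + 37 + 59 + 96 + 175 = 396 bits.
Saving = 525 − 396 = 129 bits.

129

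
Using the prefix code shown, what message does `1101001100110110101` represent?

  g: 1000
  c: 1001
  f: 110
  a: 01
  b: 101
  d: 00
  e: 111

fccbba

Read left to right; each codeword is recognised as soon as it completes (prefix code):
  110→f | 1001→c | 1001→c | 101→b | 101→b | 01→a
Decoded message: fccbba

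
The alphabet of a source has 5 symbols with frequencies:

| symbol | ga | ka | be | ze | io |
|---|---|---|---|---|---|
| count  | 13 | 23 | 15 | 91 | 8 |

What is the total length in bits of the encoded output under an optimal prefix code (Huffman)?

Build the Huffman tree bottom-up:
merge io(8) and ga(13): 21
merge be(15) and 21: 36
merge ka(23) and 36: 59
merge 59 and ze(91): 150
Total encoded bits = sum of merged weights = 21 + 36 + 59 + 150 = 266.

266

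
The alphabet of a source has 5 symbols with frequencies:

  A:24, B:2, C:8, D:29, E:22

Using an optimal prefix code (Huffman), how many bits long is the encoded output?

180

Merge the two smallest weights repeatedly:
merge B(2) and C(8): 10
merge 10 and E(22): 32
merge A(24) and D(29): 53
merge 32 and 53: 85
The encoded length is the sum of every internal node's weight: 10 + 32 + 53 + 85 = 180 bits.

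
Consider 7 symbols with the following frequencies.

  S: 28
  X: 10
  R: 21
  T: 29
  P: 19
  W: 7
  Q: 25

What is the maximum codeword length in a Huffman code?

4

Merge the two lowest-weight nodes at each step:
combine W(7), X(10) → 17
combine 17, P(19) → 36
combine R(21), Q(25) → 46
combine S(28), T(29) → 57
combine 36, 46 → 82
combine 57, 82 → 139
The rarest symbols sit at the bottom; the longest codeword is 4 bits.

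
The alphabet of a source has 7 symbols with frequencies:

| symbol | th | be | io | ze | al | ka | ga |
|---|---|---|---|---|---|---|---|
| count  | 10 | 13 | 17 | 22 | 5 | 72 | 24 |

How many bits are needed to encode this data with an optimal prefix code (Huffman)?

Build the Huffman tree bottom-up:
merge al(5) and th(10): 15
merge be(13) and 15: 28
merge io(17) and ze(22): 39
merge ga(24) and 28: 52
merge 39 and 52: 91
merge ka(72) and 91: 163
The encoded length is the sum of every internal node's weight: 15 + 28 + 39 + 52 + 91 + 163 = 388 bits.

388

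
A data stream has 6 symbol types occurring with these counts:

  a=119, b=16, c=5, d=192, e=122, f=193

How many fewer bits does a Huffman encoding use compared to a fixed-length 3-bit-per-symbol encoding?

Fixed-length: 3 bits × 647 symbols = 1941 bits.
Huffman merges:
c(5) + b(16) → 21
21 + a(119) → 140
e(122) + 140 → 262
d(192) + f(193) → 385
262 + 385 → 647
Huffman total = 21 + 140 + 262 + 385 + 647 = 1455 bits.
Saving = 1941 − 1455 = 486 bits.

486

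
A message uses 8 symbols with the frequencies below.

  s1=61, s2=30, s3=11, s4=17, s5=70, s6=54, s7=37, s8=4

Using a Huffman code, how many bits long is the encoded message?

768

Build the Huffman tree bottom-up:
merge s8(4) and s3(11): 15
merge 15 and s4(17): 32
merge s2(30) and 32: 62
merge s7(37) and s6(54): 91
merge s1(61) and 62: 123
merge s5(70) and 91: 161
merge 123 and 161: 284
The encoded length is the sum of every internal node's weight: 15 + 32 + 62 + 91 + 123 + 161 + 284 = 768 bits.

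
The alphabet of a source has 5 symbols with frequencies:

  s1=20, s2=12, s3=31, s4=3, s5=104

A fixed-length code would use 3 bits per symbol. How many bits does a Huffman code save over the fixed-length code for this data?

224

Fixed-length: 3 bits × 170 symbols = 510 bits.
Huffman merges:
merge s4(3) and s2(12): 15
merge 15 and s1(20): 35
merge s3(31) and 35: 66
merge 66 and s5(104): 170
Huffman total = 15 + 35 + 66 + 170 = 286 bits.
Saving = 510 − 286 = 224 bits.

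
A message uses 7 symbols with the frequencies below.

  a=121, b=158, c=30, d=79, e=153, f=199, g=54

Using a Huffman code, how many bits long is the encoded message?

Merge the two smallest weights repeatedly:
combine c(30), g(54) → 84
combine d(79), 84 → 163
combine a(121), e(153) → 274
combine b(158), 163 → 321
combine f(199), 274 → 473
combine 321, 473 → 794
Total encoded bits = sum of merged weights = 84 + 163 + 274 + 321 + 473 + 794 = 2109.

2109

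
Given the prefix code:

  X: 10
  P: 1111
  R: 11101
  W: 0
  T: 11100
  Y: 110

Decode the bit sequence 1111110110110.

PYYY

Read left to right; each codeword is recognised as soon as it completes (prefix code):
  1111→P | 110→Y | 110→Y | 110→Y
Decoded message: PYYY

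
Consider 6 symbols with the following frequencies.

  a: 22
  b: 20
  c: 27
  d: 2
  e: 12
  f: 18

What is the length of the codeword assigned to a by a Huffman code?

2

Build the tree from the bottom:
combine d(2), e(12) → 14
combine 14, f(18) → 32
combine b(20), a(22) → 42
combine c(27), 32 → 59
combine 42, 59 → 101
a's leaf is at depth 2, giving a 2-bit codeword.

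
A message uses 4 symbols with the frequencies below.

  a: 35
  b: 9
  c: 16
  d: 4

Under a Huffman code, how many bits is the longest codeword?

Merge the two lowest-weight nodes at each step:
combine d(4), b(9) → 13
combine 13, c(16) → 29
combine 29, a(35) → 64
Maximum depth reached is 3.

3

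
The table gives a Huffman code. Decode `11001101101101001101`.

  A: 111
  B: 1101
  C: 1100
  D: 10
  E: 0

Read left to right; each codeword is recognised as soon as it completes (prefix code):
  1100→C | 1101→B | 10→D | 1101→B | 0→E | 0→E | 1101→B
Decoded message: CBDBEEB

CBDBEEB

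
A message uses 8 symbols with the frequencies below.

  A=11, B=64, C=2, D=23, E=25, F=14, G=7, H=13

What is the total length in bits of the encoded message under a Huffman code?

Merge the two smallest weights repeatedly:
combine C(2), G(7) → 9
combine 9, A(11) → 20
combine H(13), F(14) → 27
combine 20, D(23) → 43
combine E(25), 27 → 52
combine 43, 52 → 95
combine B(64), 95 → 159
Each symbol's bit-cost is frequency × depth; summing gives 405 bits (equivalently 9 + 20 + 27 + 43 + 52 + 95 + 159).

405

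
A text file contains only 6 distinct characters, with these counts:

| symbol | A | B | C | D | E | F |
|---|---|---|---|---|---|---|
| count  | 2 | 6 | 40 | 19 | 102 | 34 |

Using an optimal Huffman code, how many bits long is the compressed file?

400

Greedily combine the two least-frequent nodes:
A(2) + B(6) → 8
8 + D(19) → 27
27 + F(34) → 61
C(40) + 61 → 101
101 + E(102) → 203
Each symbol's bit-cost is frequency × depth; summing gives 400 bits (equivalently 8 + 27 + 61 + 101 + 203).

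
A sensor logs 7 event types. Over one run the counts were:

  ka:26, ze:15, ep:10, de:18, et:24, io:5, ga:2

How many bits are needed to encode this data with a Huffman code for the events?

Build the Huffman tree bottom-up:
merge ga(2) and io(5): 7
merge 7 and ep(10): 17
merge ze(15) and 17: 32
merge de(18) and et(24): 42
merge ka(26) and 32: 58
merge 42 and 58: 100
Total encoded bits = sum of merged weights = 7 + 17 + 32 + 42 + 58 + 100 = 256.

256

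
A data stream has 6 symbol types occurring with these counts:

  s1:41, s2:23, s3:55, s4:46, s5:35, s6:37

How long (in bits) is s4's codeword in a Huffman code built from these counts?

2

Build the tree from the bottom:
combine s2(23), s5(35) → 58
combine s6(37), s1(41) → 78
combine s4(46), s3(55) → 101
combine 58, 78 → 136
combine 101, 136 → 237
s4's leaf is at depth 2, giving a 2-bit codeword.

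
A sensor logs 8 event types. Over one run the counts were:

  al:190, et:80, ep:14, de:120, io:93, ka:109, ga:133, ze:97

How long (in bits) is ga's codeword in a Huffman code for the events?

Huffman merges, smallest pair first:
merge ep(14) and et(80): 94
merge io(93) and 94: 187
merge ze(97) and ka(109): 206
merge de(120) and ga(133): 253
merge 187 and al(190): 377
merge 206 and 253: 459
merge 377 and 459: 836
ga's leaf is at depth 3, giving a 3-bit codeword.

3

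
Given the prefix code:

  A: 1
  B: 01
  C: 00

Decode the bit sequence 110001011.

Read left to right; each codeword is recognised as soon as it completes (prefix code):
  1→A | 1→A | 00→C | 01→B | 01→B | 1→A
Decoded message: AACBBA

AACBBA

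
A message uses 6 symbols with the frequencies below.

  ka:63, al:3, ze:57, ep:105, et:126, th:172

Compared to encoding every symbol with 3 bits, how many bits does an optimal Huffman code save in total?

Fixed-length: 3 bits × 526 symbols = 1578 bits.
Huffman merges:
al(3) + ze(57) → 60
60 + ka(63) → 123
ep(105) + 123 → 228
et(126) + th(172) → 298
228 + 298 → 526
Huffman total = 60 + 123 + 228 + 298 + 526 = 1235 bits.
Saving = 1578 − 1235 = 343 bits.

343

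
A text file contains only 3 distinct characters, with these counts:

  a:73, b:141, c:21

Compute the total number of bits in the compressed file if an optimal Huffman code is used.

Greedily combine the two least-frequent nodes:
merge c(21) and a(73): 94
merge 94 and b(141): 235
Total encoded bits = sum of merged weights = 94 + 235 = 329.

329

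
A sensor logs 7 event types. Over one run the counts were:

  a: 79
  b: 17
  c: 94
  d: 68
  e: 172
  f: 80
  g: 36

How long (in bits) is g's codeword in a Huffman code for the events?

4

Build the tree from the bottom:
merge b(17) and g(36): 53
merge 53 and d(68): 121
merge a(79) and f(80): 159
merge c(94) and 121: 215
merge 159 and e(172): 331
merge 215 and 331: 546
The subtree containing g is merged 4 times, so code length = 4.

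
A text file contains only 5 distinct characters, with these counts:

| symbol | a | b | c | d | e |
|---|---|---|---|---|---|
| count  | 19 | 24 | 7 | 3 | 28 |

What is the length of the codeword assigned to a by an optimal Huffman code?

Huffman merges, smallest pair first:
combine d(3), c(7) → 10
combine 10, a(19) → 29
combine b(24), e(28) → 52
combine 29, 52 → 81
a sits 2 levels below the root, so its codeword is 2 bits.

2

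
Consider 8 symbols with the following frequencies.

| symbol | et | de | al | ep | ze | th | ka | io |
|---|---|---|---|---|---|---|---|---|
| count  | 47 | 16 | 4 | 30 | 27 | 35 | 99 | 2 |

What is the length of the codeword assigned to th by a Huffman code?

3

Repeatedly merge the two smallest:
merge io(2) and al(4): 6
merge 6 and de(16): 22
merge 22 and ze(27): 49
merge ep(30) and th(35): 65
merge et(47) and 49: 96
merge 65 and 96: 161
merge ka(99) and 161: 260
th sits 3 levels below the root, so its codeword is 3 bits.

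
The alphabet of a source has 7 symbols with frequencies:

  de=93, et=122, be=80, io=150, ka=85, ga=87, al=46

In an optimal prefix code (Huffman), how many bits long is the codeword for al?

Huffman merges, smallest pair first:
merge al(46) and be(80): 126
merge ka(85) and ga(87): 172
merge de(93) and et(122): 215
merge 126 and io(150): 276
merge 172 and 215: 387
merge 276 and 387: 663
al's leaf is at depth 3, giving a 3-bit codeword.

3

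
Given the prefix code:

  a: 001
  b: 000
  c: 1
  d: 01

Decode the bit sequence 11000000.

ccbb

Read left to right; each codeword is recognised as soon as it completes (prefix code):
  1→c | 1→c | 000→b | 000→b
Decoded message: ccbb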